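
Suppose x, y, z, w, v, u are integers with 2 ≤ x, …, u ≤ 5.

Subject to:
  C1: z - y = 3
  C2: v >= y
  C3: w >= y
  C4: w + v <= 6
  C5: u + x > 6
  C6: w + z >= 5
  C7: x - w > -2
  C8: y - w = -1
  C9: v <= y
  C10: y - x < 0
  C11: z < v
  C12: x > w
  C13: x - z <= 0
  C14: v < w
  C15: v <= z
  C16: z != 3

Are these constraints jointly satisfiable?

Unsatisfiable

Constraints 11, 12, 13, and 14 give v < w, w < x, x ≤ z, z < v. Chaining: v < w < x ≤ z < v, which forces v < v — impossible.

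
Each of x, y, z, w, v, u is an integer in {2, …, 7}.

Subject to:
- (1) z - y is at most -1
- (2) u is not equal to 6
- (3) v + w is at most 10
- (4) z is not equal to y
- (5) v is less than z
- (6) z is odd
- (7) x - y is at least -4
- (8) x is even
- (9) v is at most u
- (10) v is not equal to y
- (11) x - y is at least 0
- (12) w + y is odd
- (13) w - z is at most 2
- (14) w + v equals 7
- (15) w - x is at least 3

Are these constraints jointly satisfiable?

Unsatisfiable

Constraints 1, 11, 13, and 15 give y − z ≥ 1, z − w ≥ -2, w − x ≥ 3, x − y ≥ 0.
Adding all 4 inequalities: the left sides telescope to 0, and the right sides sum to 1 + (-2) + 3 + 0 = 2. So 0 ≥ 2, which is false.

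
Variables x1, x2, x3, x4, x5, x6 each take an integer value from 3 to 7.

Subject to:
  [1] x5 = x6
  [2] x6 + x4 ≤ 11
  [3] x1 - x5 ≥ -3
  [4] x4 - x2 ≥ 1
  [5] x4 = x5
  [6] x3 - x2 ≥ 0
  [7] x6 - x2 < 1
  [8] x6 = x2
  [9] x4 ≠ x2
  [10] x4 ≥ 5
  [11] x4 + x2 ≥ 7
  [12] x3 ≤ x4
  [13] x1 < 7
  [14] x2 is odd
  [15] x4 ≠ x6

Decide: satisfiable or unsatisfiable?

From constraints 1, 5, and 8, x4 = x5 = x6 = x2, so x4 = x2. But constraint 9 says x4 ≠ x2. Contradiction.

Unsatisfiable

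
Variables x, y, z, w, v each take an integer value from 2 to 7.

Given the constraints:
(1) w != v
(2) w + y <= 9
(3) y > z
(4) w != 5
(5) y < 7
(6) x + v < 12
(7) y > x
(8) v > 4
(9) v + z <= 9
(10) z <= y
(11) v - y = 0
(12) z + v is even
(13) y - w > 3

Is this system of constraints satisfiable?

Setting (x, y, z, w, v) = (4, 6, 2, 2, 6) satisfies everything: constraint 2: w + y = 8; constraint 6: x + v = 10; constraint 9: v + z = 8, and the others follow.

Satisfiable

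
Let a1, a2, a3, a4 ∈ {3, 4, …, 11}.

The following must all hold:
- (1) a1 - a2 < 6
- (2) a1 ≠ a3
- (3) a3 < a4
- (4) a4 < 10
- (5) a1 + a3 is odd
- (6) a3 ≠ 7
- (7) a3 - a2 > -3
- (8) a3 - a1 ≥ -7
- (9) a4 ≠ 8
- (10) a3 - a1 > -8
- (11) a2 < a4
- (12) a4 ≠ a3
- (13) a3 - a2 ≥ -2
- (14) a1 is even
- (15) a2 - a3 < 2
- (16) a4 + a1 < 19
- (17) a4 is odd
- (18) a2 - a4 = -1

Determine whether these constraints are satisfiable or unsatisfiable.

One satisfying assignment is a1 = 10, a2 = 6, a3 = 5, a4 = 7.
For the less obvious constraints — constraint 1: a1 - a2 = 4; constraint 7: a3 - a2 = -1; constraint 8: a3 - a1 = -5 — and the others hold by inspection.

Satisfiable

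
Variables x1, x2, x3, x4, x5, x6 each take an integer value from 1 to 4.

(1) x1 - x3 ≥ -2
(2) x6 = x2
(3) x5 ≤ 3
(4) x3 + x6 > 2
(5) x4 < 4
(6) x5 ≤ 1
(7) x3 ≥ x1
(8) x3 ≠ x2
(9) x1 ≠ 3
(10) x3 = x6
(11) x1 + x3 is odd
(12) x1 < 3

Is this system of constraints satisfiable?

From constraints 2 and 10, x3 = x6 = x2, so x3 = x2. But constraint 8 says x3 ≠ x2. Contradiction.

Unsatisfiable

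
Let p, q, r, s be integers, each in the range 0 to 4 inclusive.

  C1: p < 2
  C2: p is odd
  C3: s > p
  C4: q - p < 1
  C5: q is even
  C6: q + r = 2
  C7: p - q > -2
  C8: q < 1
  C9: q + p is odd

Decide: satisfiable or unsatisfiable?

Satisfiable

Take p = 1, q = 0, r = 2, s = 2. Then constraint 4: q - p = -1; constraint 6: q + r = 2; constraint 7: p - q = 1, and every other listed constraint is also met.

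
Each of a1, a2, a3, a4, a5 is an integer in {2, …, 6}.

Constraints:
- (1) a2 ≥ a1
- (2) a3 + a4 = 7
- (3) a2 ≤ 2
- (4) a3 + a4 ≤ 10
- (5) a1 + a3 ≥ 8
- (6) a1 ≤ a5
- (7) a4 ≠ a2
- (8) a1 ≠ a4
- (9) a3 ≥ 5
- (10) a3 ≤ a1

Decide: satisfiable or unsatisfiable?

From constraints 9 and 10: a1 ≥ a3 and a3 ≥ 5, so a1 ≥ 5. From constraints 1 and 3: a1 ≤ a2 and a2 ≤ 2, so a1 ≤ 2. But 2 < 5, so no value of a1 works.

Unsatisfiable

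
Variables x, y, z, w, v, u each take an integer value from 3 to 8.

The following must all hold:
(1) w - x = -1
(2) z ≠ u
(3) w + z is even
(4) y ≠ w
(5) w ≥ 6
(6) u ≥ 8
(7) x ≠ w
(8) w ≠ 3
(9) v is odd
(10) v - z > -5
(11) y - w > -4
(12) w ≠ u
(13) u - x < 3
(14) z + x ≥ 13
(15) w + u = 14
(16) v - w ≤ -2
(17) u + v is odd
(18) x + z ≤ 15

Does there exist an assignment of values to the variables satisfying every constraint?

Setting (x, y, z, w, v, u) = (7, 5, 6, 6, 3, 8) satisfies everything: constraint 1: w - x = -1; constraint 10: v - z = -3, and the others follow.

Satisfiable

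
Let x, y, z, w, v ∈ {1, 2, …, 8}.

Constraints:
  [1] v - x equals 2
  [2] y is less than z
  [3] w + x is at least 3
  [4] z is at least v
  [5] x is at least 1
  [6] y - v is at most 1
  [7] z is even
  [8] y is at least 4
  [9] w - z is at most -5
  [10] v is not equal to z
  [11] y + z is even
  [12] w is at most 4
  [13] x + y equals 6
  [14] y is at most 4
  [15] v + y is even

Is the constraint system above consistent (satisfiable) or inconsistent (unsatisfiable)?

Take x = 2, y = 4, z = 8, w = 3, v = 4. Then constraint 1: v - x = 2; constraint 3: w + x = 5, and every other listed constraint is also met.

Satisfiable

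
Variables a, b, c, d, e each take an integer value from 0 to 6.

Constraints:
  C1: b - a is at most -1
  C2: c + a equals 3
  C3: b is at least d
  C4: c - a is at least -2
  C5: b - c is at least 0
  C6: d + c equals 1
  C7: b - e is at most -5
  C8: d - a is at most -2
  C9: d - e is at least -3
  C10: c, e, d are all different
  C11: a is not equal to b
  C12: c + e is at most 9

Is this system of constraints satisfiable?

Unsatisfiable

Constraints 4, 5, 7, 8, and 9 give a − d ≥ 2, d − e ≥ -3, e − b ≥ 5, b − c ≥ 0, c − a ≥ -2.
Adding all 5 inequalities: the left sides telescope to 0, and the right sides sum to 2 + (-3) + 5 + 0 + (-2) = 2. So 0 ≥ 2, which is false.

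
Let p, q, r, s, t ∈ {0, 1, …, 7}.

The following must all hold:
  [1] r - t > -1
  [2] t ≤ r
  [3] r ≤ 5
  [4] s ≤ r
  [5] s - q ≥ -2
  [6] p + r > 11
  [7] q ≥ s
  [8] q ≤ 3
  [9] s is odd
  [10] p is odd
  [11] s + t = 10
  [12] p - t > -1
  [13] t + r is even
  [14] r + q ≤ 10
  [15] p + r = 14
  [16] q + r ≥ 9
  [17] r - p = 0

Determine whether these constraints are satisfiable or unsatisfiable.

Unsatisfiable

From constraints 7 and 8: s ≤ q ≤ 3. From constraints 2 and 3: t ≤ r ≤ 5. Hence s + t ≤ 8. But constraint 11 requires s + t = 10, and 10 > 8. Contradiction.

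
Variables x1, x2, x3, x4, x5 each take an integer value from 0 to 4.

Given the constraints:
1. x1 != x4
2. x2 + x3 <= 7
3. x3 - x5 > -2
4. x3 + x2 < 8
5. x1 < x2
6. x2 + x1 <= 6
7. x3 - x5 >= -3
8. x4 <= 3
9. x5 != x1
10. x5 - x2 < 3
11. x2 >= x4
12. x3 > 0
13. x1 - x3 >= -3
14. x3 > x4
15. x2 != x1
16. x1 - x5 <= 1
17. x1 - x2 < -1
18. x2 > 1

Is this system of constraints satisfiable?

One satisfying assignment is x1 = 1, x2 = 3, x3 = 3, x4 = 0, x5 = 3.
For the less obvious constraints — constraint 2: x2 + x3 = 6; constraint 3: x3 - x5 = 0 — and the others hold by inspection.

Satisfiable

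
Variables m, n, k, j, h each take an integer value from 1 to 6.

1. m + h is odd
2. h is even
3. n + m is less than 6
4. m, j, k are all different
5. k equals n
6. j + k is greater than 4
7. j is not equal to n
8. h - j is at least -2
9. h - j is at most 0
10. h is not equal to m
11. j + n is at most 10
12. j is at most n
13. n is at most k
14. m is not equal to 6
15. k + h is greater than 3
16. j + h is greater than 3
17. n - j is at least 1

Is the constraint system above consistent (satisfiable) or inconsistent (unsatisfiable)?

Satisfiable

Try m = 1, n = 4, k = 4, j = 3, h = 2.
Check constraint 3: n + m = 5; constraint 6: j + k = 7. The remaining constraints are straightforward to verify.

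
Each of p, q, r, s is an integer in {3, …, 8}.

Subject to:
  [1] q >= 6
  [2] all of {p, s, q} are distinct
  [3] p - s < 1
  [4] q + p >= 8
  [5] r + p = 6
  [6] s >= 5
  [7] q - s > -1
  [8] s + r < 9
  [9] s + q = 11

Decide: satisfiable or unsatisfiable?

Satisfiable

Try p = 3, q = 6, r = 3, s = 5.
Check constraint 3: p - s = -2; constraint 4: q + p = 9; constraint 5: r + p = 6. The remaining constraints are straightforward to verify.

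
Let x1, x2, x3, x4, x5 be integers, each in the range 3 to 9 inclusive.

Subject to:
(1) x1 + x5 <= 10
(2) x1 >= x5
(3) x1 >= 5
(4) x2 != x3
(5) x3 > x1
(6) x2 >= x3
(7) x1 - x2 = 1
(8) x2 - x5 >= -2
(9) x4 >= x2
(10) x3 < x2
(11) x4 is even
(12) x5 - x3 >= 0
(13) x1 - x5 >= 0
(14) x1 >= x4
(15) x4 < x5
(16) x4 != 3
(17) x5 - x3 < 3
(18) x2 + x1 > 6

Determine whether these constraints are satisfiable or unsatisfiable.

Constraints 5, 6, 9, 13, and 15 give x5 ≤ x1, x1 < x3, x3 ≤ x2, x2 ≤ x4, x4 < x5. Chaining: x5 ≤ x1 < x3 ≤ x2 ≤ x4 < x5, which forces x5 < x5 — impossible.

Unsatisfiable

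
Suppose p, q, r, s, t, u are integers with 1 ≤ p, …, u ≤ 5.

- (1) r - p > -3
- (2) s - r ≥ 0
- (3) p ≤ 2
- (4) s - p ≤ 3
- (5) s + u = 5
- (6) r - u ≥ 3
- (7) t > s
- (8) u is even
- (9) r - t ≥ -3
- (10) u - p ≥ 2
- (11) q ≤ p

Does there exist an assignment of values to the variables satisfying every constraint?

Constraints 2, 4, 6, and 10 give p − s ≥ -3, s − r ≥ 0, r − u ≥ 3, u − p ≥ 2.
Adding all 4 inequalities: the left sides telescope to 0, and the right sides sum to (-3) + 0 + 3 + 2 = 2. So 0 ≥ 2, which is false.

Unsatisfiable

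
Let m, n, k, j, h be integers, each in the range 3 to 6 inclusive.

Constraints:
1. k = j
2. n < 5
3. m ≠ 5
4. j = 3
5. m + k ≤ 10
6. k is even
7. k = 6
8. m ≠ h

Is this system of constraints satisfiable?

Unsatisfiable

Constraint 7 fixes k = 6 and constraint 4 fixes j = 3, but constraint 1 requires k = j. Since 6 ≠ 3, contradiction.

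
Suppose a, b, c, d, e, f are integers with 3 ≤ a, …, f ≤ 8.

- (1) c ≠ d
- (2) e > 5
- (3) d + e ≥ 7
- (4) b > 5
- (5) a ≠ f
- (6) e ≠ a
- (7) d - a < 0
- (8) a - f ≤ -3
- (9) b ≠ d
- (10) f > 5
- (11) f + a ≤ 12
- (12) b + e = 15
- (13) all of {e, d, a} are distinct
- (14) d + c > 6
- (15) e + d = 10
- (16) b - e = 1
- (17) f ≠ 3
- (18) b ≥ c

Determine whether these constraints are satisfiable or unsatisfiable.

Satisfiable

Try a = 4, b = 8, c = 4, d = 3, e = 7, f = 8.
Check constraint 3: d + e = 10; constraint 7: d - a = -1. The remaining constraints are straightforward to verify.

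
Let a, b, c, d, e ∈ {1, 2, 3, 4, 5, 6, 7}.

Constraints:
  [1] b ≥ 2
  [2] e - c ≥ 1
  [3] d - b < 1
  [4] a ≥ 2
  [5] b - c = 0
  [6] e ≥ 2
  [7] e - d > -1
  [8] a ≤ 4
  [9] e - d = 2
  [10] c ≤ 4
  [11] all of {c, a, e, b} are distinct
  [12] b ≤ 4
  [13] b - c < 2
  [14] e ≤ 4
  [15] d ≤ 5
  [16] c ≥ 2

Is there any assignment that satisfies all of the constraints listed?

Constraints 1, 4, 6, 8, 10, 12, 14, and 16 confine each of c, a, e, b to the 3 values {2, …, 4}.
Constraint 11 requires all 4 of them to be distinct, but only 3 values are available — impossible by the pigeonhole principle.

Unsatisfiable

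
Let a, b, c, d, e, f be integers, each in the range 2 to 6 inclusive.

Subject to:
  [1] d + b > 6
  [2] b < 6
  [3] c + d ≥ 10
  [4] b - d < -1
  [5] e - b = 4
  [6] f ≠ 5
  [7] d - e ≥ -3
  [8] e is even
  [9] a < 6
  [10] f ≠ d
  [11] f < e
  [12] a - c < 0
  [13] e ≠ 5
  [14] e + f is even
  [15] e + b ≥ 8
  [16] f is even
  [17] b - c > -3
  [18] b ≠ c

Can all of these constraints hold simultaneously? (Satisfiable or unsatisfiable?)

Satisfiable

Take a = 2, b = 2, c = 4, d = 6, e = 6, f = 2. Then constraint 1: d + b = 8; constraint 3: c + d = 10; constraint 4: b - d = -4, and every other listed constraint is also met.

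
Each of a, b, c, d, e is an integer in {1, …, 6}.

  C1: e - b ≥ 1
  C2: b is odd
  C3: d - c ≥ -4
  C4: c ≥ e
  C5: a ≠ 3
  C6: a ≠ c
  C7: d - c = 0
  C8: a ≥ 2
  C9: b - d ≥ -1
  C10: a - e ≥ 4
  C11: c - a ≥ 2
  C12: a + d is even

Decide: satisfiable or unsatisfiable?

Constraints 1, 3, 9, 10, and 11 give b − d ≥ -1, d − c ≥ -4, c − a ≥ 2, a − e ≥ 4, e − b ≥ 1.
Adding all 5 inequalities: the left sides telescope to 0, and the right sides sum to (-1) + (-4) + 2 + 4 + 1 = 2. So 0 ≥ 2, which is false.

Unsatisfiable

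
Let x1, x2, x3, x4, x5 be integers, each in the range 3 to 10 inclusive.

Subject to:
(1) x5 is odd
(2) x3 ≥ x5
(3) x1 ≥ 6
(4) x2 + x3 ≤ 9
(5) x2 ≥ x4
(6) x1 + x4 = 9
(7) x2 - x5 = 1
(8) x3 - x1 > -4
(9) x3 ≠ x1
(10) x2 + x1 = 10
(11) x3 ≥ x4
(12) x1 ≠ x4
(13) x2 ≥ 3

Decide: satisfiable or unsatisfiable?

The assignment x1 = 6, x2 = 4, x3 = 5, x4 = 3, x5 = 3 works:
  constraint 4 holds since x2 + x3 = 9.
  constraint 6 holds since x1 + x4 = 9.
The rest check out directly.

Satisfiable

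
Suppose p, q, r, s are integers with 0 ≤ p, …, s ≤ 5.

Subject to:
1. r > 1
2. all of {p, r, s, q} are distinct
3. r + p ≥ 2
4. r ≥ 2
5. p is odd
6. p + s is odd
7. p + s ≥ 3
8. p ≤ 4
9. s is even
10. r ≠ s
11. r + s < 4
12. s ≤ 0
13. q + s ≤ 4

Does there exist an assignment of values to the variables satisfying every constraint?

Satisfiable

The assignment p = 3, q = 4, r = 2, s = 0 works:
  constraint 3 holds since r + p = 5.
  constraint 7 holds since p + s = 3.
The rest check out directly.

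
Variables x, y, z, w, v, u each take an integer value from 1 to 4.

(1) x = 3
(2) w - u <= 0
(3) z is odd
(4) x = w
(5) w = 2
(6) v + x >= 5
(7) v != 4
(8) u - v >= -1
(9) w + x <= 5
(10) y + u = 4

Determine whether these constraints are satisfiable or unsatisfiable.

Unsatisfiable

Constraint 1 fixes x = 3 and constraint 5 fixes w = 2, but constraint 4 requires x = w. Since 3 ≠ 2, contradiction.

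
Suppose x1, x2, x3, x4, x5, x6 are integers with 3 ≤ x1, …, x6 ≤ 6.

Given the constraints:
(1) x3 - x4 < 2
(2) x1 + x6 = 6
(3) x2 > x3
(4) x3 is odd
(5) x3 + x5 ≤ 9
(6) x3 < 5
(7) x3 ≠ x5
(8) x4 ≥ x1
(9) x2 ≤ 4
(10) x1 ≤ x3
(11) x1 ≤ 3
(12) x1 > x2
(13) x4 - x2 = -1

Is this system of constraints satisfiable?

Unsatisfiable

Constraints 3, 10, and 12 give x2 < x1, x1 ≤ x3, x3 < x2. Chaining: x2 < x1 ≤ x3 < x2, which forces x2 < x2 — impossible.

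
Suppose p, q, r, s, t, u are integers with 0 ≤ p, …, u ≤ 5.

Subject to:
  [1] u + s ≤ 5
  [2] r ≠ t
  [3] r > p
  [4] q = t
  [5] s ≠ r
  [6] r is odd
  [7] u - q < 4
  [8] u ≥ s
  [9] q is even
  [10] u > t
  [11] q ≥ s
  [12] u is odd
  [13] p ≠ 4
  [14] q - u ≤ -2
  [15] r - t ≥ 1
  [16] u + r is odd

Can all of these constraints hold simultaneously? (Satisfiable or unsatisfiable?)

Unsatisfiable

Constraint 12 makes u odd and constraint 6 makes r odd, so u + r must be even. Constraint 16 says u + r is odd — contradiction.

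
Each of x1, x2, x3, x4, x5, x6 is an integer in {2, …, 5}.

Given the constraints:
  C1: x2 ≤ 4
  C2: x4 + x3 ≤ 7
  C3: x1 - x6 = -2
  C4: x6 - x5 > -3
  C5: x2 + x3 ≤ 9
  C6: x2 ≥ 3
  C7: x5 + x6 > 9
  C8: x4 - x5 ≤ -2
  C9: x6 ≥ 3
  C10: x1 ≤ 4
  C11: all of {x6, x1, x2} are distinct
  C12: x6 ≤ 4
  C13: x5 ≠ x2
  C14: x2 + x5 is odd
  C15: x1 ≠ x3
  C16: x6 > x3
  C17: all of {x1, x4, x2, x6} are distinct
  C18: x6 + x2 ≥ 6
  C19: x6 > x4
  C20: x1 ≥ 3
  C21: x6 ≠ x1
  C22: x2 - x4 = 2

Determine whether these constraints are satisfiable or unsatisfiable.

Unsatisfiable

Constraints 1, 6, 9, 10, 12, and 20 confine each of x6, x1, x2 to the 2 values {3, 4}.
Constraint 11 requires all 3 of them to be distinct, but only 2 values are available — impossible by the pigeonhole principle.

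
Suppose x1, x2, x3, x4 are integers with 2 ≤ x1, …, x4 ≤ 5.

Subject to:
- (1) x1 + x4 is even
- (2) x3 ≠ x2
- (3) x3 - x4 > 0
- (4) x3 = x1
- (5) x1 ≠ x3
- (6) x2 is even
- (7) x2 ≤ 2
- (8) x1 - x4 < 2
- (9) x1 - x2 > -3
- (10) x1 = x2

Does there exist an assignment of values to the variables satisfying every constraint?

Unsatisfiable

From constraints 4 and 10, x3 = x1 = x2, so x3 = x2. But constraint 2 says x3 ≠ x2. Contradiction.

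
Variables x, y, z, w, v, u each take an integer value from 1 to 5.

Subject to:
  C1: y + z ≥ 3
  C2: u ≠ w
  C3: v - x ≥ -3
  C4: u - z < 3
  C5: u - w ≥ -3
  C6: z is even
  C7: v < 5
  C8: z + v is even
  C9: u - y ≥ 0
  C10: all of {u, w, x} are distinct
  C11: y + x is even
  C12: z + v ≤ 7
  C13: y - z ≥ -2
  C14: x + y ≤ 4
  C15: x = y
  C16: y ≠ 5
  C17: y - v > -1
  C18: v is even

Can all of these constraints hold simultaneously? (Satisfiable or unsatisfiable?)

Satisfiable

One satisfying assignment is x = 2, y = 2, z = 2, w = 5, v = 2, u = 3.
For the less obvious constraints — constraint 1: y + z = 4; constraint 3: v - x = 0; constraint 4: u - z = 1 — and the others hold by inspection.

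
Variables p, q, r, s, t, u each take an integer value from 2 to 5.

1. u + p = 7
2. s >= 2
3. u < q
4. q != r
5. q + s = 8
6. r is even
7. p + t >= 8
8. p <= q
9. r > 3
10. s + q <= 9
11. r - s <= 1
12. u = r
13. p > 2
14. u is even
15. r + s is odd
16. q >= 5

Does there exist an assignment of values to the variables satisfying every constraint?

Satisfiable

Try p = 3, q = 5, r = 4, s = 3, t = 5, u = 4.
Check constraint 1: u + p = 7; constraint 5: q + s = 8; constraint 7: p + t = 8. The remaining constraints are straightforward to verify.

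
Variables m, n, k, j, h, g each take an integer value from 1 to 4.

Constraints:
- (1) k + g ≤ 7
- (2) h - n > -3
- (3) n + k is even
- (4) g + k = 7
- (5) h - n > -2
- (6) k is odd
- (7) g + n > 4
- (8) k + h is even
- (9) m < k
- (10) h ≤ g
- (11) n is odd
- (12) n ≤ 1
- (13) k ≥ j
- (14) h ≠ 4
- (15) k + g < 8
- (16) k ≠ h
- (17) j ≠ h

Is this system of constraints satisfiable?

Satisfiable

Setting (m, n, k, j, h, g) = (1, 1, 3, 2, 1, 4) satisfies everything: constraint 1: k + g = 7; constraint 2: h - n = 0; constraint 4: g + k = 7, and the others follow.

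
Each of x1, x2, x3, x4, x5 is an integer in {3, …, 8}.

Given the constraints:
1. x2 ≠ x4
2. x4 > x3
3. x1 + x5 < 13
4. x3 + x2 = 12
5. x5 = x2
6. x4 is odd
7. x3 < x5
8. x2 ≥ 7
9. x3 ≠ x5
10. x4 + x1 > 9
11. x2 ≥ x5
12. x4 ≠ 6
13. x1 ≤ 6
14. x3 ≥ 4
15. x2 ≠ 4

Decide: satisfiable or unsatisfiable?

The assignment x1 = 3, x2 = 8, x3 = 4, x4 = 7, x5 = 8 works:
  constraint 3 holds since x1 + x5 = 11.
  constraint 4 holds since x3 + x2 = 12.
  constraint 10 holds since x4 + x1 = 10.
The rest check out directly.

Satisfiable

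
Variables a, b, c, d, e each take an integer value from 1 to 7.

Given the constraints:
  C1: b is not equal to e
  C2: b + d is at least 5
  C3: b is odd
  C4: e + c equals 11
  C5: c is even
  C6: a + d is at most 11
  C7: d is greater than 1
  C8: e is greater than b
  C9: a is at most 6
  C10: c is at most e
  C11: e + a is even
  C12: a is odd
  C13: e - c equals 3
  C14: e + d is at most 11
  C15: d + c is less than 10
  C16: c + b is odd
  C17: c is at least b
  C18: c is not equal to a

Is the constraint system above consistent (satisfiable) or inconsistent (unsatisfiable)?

Take a = 5, b = 1, c = 4, d = 4, e = 7. Then constraint 2: b + d = 5; constraint 4: e + c = 11; constraint 6: a + d = 9, and every other listed constraint is also met.

Satisfiable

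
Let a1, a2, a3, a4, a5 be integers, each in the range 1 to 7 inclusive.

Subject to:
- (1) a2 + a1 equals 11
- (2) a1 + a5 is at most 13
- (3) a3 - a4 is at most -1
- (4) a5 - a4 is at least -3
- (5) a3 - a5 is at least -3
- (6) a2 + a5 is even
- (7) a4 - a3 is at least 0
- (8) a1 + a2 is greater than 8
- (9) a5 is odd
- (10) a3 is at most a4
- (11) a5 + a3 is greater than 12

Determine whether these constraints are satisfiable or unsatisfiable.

The assignment a1 = 6, a2 = 5, a3 = 6, a4 = 7, a5 = 7 works:
  constraint 1 holds since a2 + a1 = 11.
  constraint 2 holds since a1 + a5 = 13.
The rest check out directly.

Satisfiable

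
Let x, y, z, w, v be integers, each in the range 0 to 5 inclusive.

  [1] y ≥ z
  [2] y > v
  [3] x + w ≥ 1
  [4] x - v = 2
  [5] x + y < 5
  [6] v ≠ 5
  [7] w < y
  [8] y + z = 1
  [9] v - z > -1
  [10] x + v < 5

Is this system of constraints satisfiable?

The assignment x = 2, y = 1, z = 0, w = 0, v = 0 works:
  constraint 3 holds since x + w = 2.
  constraint 4 holds since x - v = 2.
The rest check out directly.

Satisfiable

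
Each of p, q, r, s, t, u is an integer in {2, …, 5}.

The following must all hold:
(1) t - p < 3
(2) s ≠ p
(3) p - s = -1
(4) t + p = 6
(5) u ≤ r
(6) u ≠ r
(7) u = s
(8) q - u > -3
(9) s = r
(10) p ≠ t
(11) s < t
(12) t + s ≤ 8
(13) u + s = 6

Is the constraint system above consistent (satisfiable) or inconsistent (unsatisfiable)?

Unsatisfiable

From constraints 7 and 9, u = s = r, so u = r. But constraint 6 says u ≠ r. Contradiction.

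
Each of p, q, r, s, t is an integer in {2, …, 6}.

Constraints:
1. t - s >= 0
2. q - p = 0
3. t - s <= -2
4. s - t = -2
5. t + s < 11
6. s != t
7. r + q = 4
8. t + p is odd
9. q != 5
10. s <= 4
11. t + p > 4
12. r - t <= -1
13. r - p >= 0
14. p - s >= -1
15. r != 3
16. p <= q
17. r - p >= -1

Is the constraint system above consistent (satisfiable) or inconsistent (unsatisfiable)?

Unsatisfiable

Constraints 3, 12, 13, and 14 give t − r ≥ 1, r − p ≥ 0, p − s ≥ -1, s − t ≥ 2.
Adding all 4 inequalities: the left sides telescope to 0, and the right sides sum to 1 + 0 + (-1) + 2 = 2. So 0 ≥ 2, which is false.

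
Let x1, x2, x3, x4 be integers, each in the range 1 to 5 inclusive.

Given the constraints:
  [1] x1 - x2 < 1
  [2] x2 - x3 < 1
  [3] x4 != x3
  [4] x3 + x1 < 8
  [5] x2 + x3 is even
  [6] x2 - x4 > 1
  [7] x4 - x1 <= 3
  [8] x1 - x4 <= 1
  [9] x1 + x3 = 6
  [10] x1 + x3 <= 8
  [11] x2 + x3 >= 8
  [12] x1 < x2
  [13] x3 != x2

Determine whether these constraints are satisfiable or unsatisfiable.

Setting (x1, x2, x3, x4) = (1, 3, 5, 1) satisfies everything: constraint 1: x1 - x2 = -2; constraint 2: x2 - x3 = -2; constraint 4: x3 + x1 = 6, and the others follow.

Satisfiable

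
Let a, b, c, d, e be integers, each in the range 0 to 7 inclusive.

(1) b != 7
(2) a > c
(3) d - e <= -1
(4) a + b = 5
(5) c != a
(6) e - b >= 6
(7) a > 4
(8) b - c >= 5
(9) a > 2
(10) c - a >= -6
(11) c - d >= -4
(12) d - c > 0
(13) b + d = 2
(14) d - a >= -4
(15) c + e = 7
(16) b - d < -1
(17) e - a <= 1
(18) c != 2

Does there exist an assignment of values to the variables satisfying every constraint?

Unsatisfiable

Constraints 6, 8, 11, 14, and 17 give d − a ≥ -4, a − e ≥ -1, e − b ≥ 6, b − c ≥ 5, c − d ≥ -4.
Adding all 5 inequalities: the left sides telescope to 0, and the right sides sum to (-4) + (-1) + 6 + 5 + (-4) = 2. So 0 ≥ 2, which is false.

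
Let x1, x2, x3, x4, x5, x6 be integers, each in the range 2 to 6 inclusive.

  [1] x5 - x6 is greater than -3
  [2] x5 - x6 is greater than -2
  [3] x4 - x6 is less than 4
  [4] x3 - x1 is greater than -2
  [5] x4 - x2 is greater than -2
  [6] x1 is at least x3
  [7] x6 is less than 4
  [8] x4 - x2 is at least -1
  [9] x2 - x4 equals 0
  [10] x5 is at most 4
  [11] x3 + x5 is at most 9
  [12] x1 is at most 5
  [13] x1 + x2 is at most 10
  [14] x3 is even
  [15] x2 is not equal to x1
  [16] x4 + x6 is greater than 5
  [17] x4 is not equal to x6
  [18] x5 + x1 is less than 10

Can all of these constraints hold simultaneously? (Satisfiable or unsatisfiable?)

Setting (x1, x2, x3, x4, x5, x6) = (5, 4, 4, 4, 2, 2) satisfies everything: constraint 1: x5 - x6 = 0; constraint 2: x5 - x6 = 0, and the others follow.

Satisfiable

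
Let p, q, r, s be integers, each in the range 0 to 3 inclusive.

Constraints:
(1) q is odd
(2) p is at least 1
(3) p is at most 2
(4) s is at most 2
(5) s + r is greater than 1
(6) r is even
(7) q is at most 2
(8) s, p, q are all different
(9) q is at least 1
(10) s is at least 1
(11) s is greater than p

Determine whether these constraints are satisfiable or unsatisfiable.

Unsatisfiable

Constraints 2, 3, 4, 7, 9, and 10 confine each of s, p, q to the 2 values {1, 2}.
Constraint 8 requires all 3 of them to be distinct, but only 2 values are available — impossible by the pigeonhole principle.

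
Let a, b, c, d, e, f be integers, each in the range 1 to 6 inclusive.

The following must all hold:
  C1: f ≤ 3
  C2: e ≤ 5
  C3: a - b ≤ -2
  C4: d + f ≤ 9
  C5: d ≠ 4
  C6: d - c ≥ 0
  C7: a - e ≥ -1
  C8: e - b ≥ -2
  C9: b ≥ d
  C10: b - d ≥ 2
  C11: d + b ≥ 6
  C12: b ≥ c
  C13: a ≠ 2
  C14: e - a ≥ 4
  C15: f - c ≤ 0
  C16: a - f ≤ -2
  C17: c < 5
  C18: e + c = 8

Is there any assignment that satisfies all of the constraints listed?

Unsatisfiable

Constraints 6, 7, 8, 10, 15, and 16 give b − d ≥ 2, d − c ≥ 0, c − f ≥ 0, f − a ≥ 2, a − e ≥ -1, e − b ≥ -2.
Adding all 6 inequalities: the left sides telescope to 0, and the right sides sum to 2 + 0 + 0 + 2 + (-1) + (-2) = 1. So 0 ≥ 1, which is false.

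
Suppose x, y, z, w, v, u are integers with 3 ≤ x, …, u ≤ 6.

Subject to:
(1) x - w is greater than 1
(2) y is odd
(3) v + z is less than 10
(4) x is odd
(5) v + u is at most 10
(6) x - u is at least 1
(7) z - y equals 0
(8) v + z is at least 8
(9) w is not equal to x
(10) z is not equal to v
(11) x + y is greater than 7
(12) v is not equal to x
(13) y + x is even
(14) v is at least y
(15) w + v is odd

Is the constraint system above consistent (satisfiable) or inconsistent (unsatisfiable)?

Try x = 5, y = 3, z = 3, w = 3, v = 6, u = 4.
Check constraint 1: x - w = 2; constraint 3: v + z = 9; constraint 5: v + u = 10. The remaining constraints are straightforward to verify.

Satisfiable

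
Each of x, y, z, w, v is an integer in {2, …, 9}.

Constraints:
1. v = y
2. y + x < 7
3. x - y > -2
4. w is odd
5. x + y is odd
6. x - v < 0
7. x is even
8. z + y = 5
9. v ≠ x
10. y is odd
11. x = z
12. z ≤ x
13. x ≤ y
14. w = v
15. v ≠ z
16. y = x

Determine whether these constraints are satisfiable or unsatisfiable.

From constraints 1, 11, and 16, v = y = x = z, so v = z. But constraint 15 says v ≠ z. Contradiction.

Unsatisfiable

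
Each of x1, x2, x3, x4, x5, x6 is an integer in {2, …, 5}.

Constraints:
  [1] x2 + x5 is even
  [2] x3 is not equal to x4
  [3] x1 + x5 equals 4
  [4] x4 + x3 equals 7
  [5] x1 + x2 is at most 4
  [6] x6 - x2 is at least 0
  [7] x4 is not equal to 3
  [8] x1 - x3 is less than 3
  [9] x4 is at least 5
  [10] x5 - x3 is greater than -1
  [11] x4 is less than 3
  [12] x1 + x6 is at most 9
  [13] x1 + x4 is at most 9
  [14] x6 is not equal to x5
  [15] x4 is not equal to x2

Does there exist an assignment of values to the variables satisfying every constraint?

From constraint 9: x4 ≥ 5. From constraint 11: x4 ≤ 2. But 2 < 5, so no value of x4 works.

Unsatisfiable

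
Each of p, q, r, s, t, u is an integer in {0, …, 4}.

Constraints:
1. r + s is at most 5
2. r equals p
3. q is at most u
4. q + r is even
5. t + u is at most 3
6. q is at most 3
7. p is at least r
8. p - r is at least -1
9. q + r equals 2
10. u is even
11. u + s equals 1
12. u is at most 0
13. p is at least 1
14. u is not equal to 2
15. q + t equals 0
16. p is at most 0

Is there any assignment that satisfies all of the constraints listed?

From constraints 3 and 12: q ≤ u ≤ 0. From constraints 7 and 16: r ≤ p ≤ 0. Hence q + r ≤ 0. But constraint 9 requires q + r = 2, and 2 > 0. Contradiction.

Unsatisfiable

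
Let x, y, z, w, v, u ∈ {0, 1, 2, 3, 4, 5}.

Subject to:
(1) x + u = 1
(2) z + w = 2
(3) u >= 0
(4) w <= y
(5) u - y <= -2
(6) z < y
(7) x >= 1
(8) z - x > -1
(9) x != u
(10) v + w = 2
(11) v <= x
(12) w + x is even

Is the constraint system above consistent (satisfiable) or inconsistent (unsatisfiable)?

Setting (x, y, z, w, v, u) = (1, 2, 1, 1, 1, 0) satisfies everything: constraint 1: x + u = 1; constraint 2: z + w = 2; constraint 5: u - y = -2, and the others follow.

Satisfiable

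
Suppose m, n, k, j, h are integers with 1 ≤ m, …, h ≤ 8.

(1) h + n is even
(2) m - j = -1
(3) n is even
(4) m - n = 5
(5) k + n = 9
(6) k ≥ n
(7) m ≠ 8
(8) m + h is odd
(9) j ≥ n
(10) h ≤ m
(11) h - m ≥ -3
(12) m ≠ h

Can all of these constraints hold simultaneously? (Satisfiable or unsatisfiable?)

Satisfiable

The assignment m = 7, n = 2, k = 7, j = 8, h = 6 works:
  constraint 2 holds since m - j = -1.
  constraint 4 holds since m - n = 5.
  constraint 5 holds since k + n = 9.
The rest check out directly.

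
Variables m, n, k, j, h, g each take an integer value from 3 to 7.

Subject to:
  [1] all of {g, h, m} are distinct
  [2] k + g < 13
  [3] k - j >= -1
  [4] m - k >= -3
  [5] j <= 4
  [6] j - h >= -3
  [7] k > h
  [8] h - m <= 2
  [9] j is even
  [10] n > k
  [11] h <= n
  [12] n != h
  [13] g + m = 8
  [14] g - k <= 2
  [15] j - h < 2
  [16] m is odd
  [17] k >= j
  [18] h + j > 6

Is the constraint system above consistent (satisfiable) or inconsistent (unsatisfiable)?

Satisfiable

One satisfying assignment is m = 3, n = 6, k = 5, j = 4, h = 4, g = 5.
For the less obvious constraints — constraint 2: k + g = 10; constraint 3: k - j = 1 — and the others hold by inspection.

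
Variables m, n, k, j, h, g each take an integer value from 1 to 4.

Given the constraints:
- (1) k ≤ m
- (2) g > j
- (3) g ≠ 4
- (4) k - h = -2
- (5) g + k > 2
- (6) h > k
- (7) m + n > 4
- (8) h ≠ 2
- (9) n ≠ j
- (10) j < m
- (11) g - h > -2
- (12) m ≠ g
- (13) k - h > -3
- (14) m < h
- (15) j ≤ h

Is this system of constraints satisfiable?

Satisfiable

Setting (m, n, k, j, h, g) = (2, 4, 1, 1, 3, 3) satisfies everything: constraint 4: k - h = -2; constraint 5: g + k = 4; constraint 7: m + n = 6, and the others follow.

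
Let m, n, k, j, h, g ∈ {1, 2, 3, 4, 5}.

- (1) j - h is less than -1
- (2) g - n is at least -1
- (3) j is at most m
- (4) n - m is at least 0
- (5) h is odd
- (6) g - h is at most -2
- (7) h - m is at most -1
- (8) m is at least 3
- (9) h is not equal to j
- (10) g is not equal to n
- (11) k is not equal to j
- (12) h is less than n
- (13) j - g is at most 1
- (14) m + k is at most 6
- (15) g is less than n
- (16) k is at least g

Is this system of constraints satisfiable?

Unsatisfiable

Constraints 2, 4, 6, and 7 give h − g ≥ 2, g − n ≥ -1, n − m ≥ 0, m − h ≥ 1.
Adding all 4 inequalities: the left sides telescope to 0, and the right sides sum to 2 + (-1) + 0 + 1 = 2. So 0 ≥ 2, which is false.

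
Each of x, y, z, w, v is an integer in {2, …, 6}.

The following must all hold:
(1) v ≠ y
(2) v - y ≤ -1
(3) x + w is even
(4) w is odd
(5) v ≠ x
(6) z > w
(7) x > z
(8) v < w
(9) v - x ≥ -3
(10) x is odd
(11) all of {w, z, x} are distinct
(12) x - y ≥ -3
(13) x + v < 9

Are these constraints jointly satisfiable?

Satisfiable

Take x = 5, y = 6, z = 4, w = 3, v = 2. Then constraint 2: v - y = -4; constraint 9: v - x = -3, and every other listed constraint is also met.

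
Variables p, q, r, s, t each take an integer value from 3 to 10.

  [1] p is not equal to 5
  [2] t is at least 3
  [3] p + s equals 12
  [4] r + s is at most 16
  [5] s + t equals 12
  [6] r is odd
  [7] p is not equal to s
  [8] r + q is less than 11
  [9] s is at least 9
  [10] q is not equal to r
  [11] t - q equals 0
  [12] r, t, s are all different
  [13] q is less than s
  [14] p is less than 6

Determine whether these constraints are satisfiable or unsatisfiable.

The assignment p = 3, q = 3, r = 7, s = 9, t = 3 works:
  constraint 3 holds since p + s = 12.
  constraint 4 holds since r + s = 16.
  constraint 5 holds since s + t = 12.
The rest check out directly.

Satisfiable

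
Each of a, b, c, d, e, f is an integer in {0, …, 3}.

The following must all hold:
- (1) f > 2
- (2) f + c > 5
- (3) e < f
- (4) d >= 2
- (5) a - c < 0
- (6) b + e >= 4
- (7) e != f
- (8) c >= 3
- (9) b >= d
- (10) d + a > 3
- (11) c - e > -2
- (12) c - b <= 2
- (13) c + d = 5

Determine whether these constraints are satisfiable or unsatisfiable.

Setting (a, b, c, d, e, f) = (2, 2, 3, 2, 2, 3) satisfies everything: constraint 2: f + c = 6; constraint 5: a - c = -1, and the others follow.

Satisfiable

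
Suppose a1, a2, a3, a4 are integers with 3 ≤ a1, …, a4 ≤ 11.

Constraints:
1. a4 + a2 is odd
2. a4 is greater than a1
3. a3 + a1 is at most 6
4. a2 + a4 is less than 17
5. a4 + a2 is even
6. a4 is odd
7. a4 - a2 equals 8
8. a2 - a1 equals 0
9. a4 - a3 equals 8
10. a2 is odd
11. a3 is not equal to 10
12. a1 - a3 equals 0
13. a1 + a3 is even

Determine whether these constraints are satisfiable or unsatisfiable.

Unsatisfiable

Constraint 6 makes a4 odd and constraint 10 makes a2 odd, so a4 + a2 must be even. Constraint 1 says a4 + a2 is odd — contradiction.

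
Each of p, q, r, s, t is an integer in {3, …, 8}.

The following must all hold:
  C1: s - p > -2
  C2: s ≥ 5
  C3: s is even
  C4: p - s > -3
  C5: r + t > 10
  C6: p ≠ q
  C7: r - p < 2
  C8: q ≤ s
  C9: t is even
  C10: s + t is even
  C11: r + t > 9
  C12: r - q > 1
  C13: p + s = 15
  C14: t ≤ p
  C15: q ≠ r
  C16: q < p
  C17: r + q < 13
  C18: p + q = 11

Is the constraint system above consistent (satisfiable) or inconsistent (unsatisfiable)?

Satisfiable

The assignment p = 7, q = 4, r = 7, s = 8, t = 4 works:
  constraint 1 holds since s - p = 1.
  constraint 4 holds since p - s = -1.
  constraint 5 holds since r + t = 11.
The rest check out directly.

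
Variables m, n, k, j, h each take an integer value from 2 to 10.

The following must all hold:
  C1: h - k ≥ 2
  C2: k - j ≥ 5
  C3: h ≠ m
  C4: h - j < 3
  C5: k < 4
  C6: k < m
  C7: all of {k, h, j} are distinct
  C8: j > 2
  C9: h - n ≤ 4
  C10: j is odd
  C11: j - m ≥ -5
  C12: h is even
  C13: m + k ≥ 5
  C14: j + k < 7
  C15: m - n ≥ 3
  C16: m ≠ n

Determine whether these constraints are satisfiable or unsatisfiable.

Unsatisfiable

Constraints 1, 2, 9, 11, and 15 give m − n ≥ 3, n − h ≥ -4, h − k ≥ 2, k − j ≥ 5, j − m ≥ -5.
Adding all 5 inequalities: the left sides telescope to 0, and the right sides sum to 3 + (-4) + 2 + 5 + (-5) = 1. So 0 ≥ 1, which is false.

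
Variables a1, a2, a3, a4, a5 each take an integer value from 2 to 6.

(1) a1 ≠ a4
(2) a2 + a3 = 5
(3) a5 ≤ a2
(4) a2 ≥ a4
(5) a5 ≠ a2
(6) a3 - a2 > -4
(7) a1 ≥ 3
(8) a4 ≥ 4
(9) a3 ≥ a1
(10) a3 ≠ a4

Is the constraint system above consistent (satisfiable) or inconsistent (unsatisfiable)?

Unsatisfiable

From constraints 4 and 8: a2 ≥ a4 ≥ 4. From constraints 7 and 9: a3 ≥ a1 ≥ 3. Hence a2 + a3 ≥ 7. But constraint 2 requires a2 + a3 = 5, and 5 < 7. Contradiction.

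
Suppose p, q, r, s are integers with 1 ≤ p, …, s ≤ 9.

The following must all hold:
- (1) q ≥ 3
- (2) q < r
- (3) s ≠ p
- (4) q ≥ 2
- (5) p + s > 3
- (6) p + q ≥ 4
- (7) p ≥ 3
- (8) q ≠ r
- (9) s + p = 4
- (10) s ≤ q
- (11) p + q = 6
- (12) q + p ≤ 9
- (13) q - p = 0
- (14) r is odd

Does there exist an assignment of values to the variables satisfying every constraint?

Try p = 3, q = 3, r = 5, s = 1.
Check constraint 5: p + s = 4; constraint 6: p + q = 6; constraint 9: s + p = 4. The remaining constraints are straightforward to verify.

Satisfiable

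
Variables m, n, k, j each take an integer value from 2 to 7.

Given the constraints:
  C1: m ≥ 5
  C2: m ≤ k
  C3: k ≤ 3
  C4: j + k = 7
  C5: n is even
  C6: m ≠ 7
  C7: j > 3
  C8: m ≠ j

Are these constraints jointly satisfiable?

From constraints 1 and 2: k ≥ m and m ≥ 5, so k ≥ 5. From constraint 3: k ≤ 3. But 3 < 5, so no value of k works.

Unsatisfiable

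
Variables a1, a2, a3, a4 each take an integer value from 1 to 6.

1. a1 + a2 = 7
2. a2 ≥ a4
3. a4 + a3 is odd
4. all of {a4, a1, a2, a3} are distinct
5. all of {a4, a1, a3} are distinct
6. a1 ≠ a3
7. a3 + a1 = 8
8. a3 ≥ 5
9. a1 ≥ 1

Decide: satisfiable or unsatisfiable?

Satisfiable

One satisfying assignment is a1 = 2, a2 = 5, a3 = 6, a4 = 3.
For the less obvious constraints — constraint 1: a1 + a2 = 7; constraint 4: values 3, 2, 5, 6 are distinct; constraint 7: a3 + a1 = 8 — and the others hold by inspection.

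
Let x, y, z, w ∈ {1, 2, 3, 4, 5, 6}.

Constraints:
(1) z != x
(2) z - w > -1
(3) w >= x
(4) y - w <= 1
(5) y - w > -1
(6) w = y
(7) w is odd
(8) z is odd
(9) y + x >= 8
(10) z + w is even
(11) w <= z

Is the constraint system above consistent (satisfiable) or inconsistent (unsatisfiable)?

Setting (x, y, z, w) = (3, 5, 5, 5) satisfies everything: constraint 2: z - w = 0; constraint 4: y - w = 0; constraint 5: y - w = 0, and the others follow.

Satisfiable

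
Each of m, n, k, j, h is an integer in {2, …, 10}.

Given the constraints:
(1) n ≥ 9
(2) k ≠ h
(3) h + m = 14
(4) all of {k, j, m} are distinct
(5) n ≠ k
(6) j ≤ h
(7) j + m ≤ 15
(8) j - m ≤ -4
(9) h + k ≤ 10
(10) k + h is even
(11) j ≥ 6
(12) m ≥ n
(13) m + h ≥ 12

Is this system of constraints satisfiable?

From constraints 6 and 11: h ≥ j ≥ 6. From constraints 1 and 12: m ≥ n ≥ 9. Hence h + m ≥ 15. But constraint 3 requires h + m = 14, and 14 < 15. Contradiction.

Unsatisfiable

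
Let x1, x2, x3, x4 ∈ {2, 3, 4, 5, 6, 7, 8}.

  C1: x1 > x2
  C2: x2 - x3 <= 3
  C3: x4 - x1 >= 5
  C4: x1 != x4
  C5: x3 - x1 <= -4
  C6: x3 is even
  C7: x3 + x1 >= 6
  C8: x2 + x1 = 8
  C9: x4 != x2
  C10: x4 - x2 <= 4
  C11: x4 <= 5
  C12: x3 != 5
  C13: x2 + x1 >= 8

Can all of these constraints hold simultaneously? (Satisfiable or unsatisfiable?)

Constraints 2, 3, 5, and 10 give x1 − x3 ≥ 4, x3 − x2 ≥ -3, x2 − x4 ≥ -4, x4 − x1 ≥ 5.
Adding all 4 inequalities: the left sides telescope to 0, and the right sides sum to 4 + (-3) + (-4) + 5 = 2. So 0 ≥ 2, which is false.

Unsatisfiable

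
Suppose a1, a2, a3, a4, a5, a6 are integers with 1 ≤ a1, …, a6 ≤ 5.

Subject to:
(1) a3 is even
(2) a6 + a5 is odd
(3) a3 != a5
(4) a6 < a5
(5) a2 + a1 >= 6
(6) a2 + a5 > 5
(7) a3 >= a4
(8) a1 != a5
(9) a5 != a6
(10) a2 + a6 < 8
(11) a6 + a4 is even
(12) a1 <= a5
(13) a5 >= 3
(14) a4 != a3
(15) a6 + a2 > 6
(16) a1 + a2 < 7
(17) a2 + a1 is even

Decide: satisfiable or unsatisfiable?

Satisfiable

Setting (a1, a2, a3, a4, a5, a6) = (1, 5, 4, 2, 3, 2) satisfies everything: constraint 5: a2 + a1 = 6; constraint 6: a2 + a5 = 8, and the others follow.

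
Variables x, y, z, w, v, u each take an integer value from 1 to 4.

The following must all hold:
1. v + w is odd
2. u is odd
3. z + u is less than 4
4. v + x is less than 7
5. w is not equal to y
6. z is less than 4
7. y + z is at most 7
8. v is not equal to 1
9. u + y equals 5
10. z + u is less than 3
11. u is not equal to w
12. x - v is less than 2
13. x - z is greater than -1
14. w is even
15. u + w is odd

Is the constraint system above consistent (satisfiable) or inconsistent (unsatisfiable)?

Satisfiable

The assignment x = 2, y = 4, z = 1, w = 2, v = 3, u = 1 works:
  constraint 3 holds since z + u = 2.
  constraint 4 holds since v + x = 5.
  constraint 7 holds since y + z = 5.
The rest check out directly.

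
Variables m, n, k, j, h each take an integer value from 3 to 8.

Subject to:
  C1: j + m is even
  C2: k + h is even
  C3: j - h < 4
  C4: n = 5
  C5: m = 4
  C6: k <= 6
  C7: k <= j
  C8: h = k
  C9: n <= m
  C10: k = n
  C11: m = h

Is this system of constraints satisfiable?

Unsatisfiable

Constraint 5 fixes m = 4 and constraint 4 fixes n = 5. Constraints 8, 10, and 11 give m = h = k = n, so m = n. But 4 ≠ 5 — contradiction.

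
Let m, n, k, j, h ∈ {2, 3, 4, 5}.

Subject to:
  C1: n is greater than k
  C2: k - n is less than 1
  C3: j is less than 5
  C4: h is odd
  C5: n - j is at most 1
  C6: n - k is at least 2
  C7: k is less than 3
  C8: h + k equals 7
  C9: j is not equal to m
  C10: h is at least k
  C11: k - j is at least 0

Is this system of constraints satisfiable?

Constraints 5, 6, and 11 give k − j ≥ 0, j − n ≥ -1, n − k ≥ 2.
Adding all 3 inequalities: the left sides telescope to 0, and the right sides sum to 0 + (-1) + 2 = 1. So 0 ≥ 1, which is false.

Unsatisfiable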